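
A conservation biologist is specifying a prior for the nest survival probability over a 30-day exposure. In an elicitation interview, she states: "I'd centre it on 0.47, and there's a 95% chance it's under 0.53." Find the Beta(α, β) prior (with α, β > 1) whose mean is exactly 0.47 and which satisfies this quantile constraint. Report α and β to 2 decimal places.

With mean 0.47 fixed, write α = 0.47s, β = 0.53s where s = α+β.
Need P(θ < 0.53) = 0.95 under Beta(0.47s, 0.53s). Normal approximation: (q−m)/√(m(1−m)/s) ≈ z_{0.95} = 1.64, so s ≈ 0.47·0.53·(1.64)²/(0.53−0.47)² = 187.2.
At s = 187.2: P(θ<0.53) ≈ 0.950. Adjusting to match 0.95 gives s ≈ 187.49.
So α = 0.47·187.49 ≈ 88.12, β = 0.53·187.49 ≈ 99.37.

α ≈ 88.12, β ≈ 99.37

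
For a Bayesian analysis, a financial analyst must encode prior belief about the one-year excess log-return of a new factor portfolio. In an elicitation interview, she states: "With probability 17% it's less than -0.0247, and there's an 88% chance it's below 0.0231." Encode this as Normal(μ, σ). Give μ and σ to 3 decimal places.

μ = -0.003, σ = 0.022

For Normal(μ,σ), the p-quantile is μ + z_p·σ. Here z_{0.17} = -0.9542, z_{0.88} = 1.175.
So -0.0247 = μ − 0.9542σ and 0.0231 = μ + 1.175σ.
Subtracting: σ = (0.0231 − -0.0247)/(1.175 − (-0.9542)) = 0.022.
Then μ = -0.0247 − (-0.9542)·0.022 = -0.003.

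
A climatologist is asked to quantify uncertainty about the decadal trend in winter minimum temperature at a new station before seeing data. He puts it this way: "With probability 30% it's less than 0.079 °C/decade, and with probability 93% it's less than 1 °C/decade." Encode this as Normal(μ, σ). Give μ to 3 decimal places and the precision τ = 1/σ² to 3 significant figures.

μ = 0.320, τ = 4.72

The p-quantile of Normal(μ,σ) is μ + z_p·σ, with z_{0.3} = -0.5244 and z_{0.93} = 1.476.
Eliminate σ: μ = (z₂·x₁ − z₁·x₂)/(z₂ − z₁) = (1.476·0.079 − (-0.5244)·1)/2 = 0.320.
Then σ = (x₂ − x₁)/(z₂ − z₁) = (1 − 0.079)/2 = 0.460.
Precision τ = 1/σ² = 1/0.4605² = 4.72.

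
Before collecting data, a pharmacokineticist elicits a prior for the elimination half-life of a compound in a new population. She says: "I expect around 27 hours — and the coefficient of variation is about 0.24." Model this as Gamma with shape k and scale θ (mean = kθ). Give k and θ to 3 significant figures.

For Gamma(k, scale θ): mean = kθ, variance = kθ², so CV = 1/√k.
CV = 0.24, hence k = 1/CV² = 17.4.
Then θ = mean/k = 27/17.4 = 1.56.

k ≈ 17.4, θ ≈ 1.56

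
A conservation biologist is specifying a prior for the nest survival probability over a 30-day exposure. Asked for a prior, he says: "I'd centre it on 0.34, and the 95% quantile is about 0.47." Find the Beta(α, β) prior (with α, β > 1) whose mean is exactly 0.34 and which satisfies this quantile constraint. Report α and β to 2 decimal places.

α ≈ 12.85, β ≈ 24.94

With mean 0.34 fixed, write α = 0.34s, β = 0.66s where s = α+β.
Need P(θ < 0.47) = 0.95 under Beta(0.34s, 0.66s). Normal approximation: (q−m)/√(m(1−m)/s) ≈ z_{0.95} = 1.64, so s ≈ 0.34·0.66·(1.64)²/(0.47−0.34)² = 35.9.
At s = 35.9: P(θ<0.47) ≈ 0.946. Adjusting to match 0.95 gives s ≈ 37.79.
So α = 0.34·37.79 ≈ 12.85, β = 0.66·37.79 ≈ 24.94.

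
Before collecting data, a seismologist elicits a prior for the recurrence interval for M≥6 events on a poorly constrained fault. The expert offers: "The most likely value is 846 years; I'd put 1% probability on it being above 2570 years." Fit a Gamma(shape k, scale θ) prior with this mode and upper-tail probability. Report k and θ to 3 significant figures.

k ≈ 4.64, θ ≈ 233

Gamma(k,θ) with k>1 has mode (k−1)θ, so θ = 846/(k−1).
Need P(X < 2570) = 0.99 with θ tied to k this way. Start at k = 2, θ = 846: P(X<2570) ≈ 0.806.
Too low — raise k to concentrate. Iterating converges to k ≈ 4.64.
Then θ = 846/(4.64−1) ≈ 233.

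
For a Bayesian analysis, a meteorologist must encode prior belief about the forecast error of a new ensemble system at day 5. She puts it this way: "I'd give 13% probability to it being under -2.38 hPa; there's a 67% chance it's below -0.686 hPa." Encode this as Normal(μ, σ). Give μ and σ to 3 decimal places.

The p-quantile of Normal(μ,σ) is μ + z_p·σ, with z_{0.13} = -1.126 and z_{0.67} = 0.4399.
Eliminate σ: μ = (z₂·x₁ − z₁·x₂)/(z₂ − z₁) = (0.4399·-2.38 − (-1.126)·-0.686)/1.566 = -1.162.
Then σ = (x₂ − x₁)/(z₂ − z₁) = (-0.686 − -2.38)/1.566 = 1.082.

μ = -1.162, σ = 1.082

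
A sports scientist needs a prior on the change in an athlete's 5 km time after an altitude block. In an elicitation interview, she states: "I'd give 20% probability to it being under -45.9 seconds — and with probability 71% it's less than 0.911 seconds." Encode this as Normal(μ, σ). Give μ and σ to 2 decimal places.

For Normal(μ,σ), the p-quantile is μ + z_p·σ. Here z_{0.2} = -0.8416, z_{0.71} = 0.5534.
So -45.9 = μ − 0.8416σ and 0.911 = μ + 0.5534σ.
Subtracting: σ = (0.911 − -45.9)/(0.5534 − (-0.8416)) = 33.56.
Then μ = -45.9 − (-0.8416)·33.56 = -17.66.

μ = -17.66, σ = 33.56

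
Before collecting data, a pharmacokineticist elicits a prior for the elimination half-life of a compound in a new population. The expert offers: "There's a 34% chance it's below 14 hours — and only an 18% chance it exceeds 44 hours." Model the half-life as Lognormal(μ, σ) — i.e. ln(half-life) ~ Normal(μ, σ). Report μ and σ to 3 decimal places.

If T ~ Lognormal(μ,σ) then ln T ~ Normal(μ,σ), so the p-quantile of ln T is μ + z_p·σ.
ln(14) = 2.639 and ln(44) = 3.784; z_{0.34} = -0.4125, z_{0.82} = 0.9154.
σ = (3.784 − 2.639)/(0.9154 − (-0.4125)) = 0.862.
μ = 2.639 − (-0.4125)·0.862 = 2.995.

μ ≈ 2.995, σ ≈ 0.862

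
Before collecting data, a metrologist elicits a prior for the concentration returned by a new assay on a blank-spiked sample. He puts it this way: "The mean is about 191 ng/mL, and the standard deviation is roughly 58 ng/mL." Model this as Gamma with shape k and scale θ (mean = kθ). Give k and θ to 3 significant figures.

k ≈ 10.8, θ ≈ 17.6

For Gamma(k, scale θ): mean = kθ, variance = kθ², so CV = 1/√k.
CV = SD/mean = 58/191 = 0.3037, hence k = 1/CV² = 10.8.
Then θ = mean/k = 191/10.8 = 17.6.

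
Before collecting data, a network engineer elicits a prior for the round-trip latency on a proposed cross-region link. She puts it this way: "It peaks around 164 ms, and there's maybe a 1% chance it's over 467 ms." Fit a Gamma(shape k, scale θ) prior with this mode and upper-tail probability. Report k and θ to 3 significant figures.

Gamma(k,θ) with k>1 has mode (k−1)θ, so θ = 164/(k−1).
Need P(X < 467) = 0.99 with θ tied to k this way. Start at k = 2, θ = 164: P(X<467) ≈ 0.777.
Too low — raise k to concentrate. Iterating converges to k ≈ 5.16.
Then θ = 164/(5.16−1) ≈ 39.4.

k ≈ 5.16, θ ≈ 39.4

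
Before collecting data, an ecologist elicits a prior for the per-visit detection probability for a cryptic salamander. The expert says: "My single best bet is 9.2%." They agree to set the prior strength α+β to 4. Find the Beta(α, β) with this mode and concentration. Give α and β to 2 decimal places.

α = 1.18, β = 2.82

For α,β > 1 the Beta mode is (α−1)/(α+β−2). With α+β = 4, the mode is (α−1)/2.
Set (α−1)/2 = 0.092 → α = 1 + 0.092·2 = 1.18.
β = 4 − α = 2.82.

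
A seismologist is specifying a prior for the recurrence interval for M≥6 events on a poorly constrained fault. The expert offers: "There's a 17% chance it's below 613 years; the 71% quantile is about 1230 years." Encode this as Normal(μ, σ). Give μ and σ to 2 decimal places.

The p-quantile of Normal(μ,σ) is μ + z_p·σ, with z_{0.17} = -0.9542 and z_{0.71} = 0.5534.
Eliminate σ: μ = (z₂·x₁ − z₁·x₂)/(z₂ − z₁) = (0.5534·613 − (-0.9542)·1230)/1.508 = 1003.51.
Then σ = (x₂ − x₁)/(z₂ − z₁) = (1230 − 613)/1.508 = 409.27.

μ = 1003.51, σ = 409.27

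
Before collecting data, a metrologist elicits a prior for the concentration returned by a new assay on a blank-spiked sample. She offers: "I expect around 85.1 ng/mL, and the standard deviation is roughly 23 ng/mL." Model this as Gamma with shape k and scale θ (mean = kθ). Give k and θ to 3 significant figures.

For Gamma(k, scale θ): mean = kθ, variance = kθ², so CV = 1/√k.
CV = SD/mean = 23/85.1 = 0.2703, hence k = 1/CV² = 13.7.
Then θ = mean/k = 85.1/13.7 = 6.22.

k ≈ 13.7, θ ≈ 6.22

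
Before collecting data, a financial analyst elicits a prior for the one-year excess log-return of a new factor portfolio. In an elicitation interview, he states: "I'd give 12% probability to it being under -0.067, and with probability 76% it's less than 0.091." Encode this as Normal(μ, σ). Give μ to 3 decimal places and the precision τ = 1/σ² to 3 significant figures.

The p-quantile of Normal(μ,σ) is μ + z_p·σ, with z_{0.12} = -1.175 and z_{0.76} = 0.7063.
Eliminate σ: μ = (z₂·x₁ − z₁·x₂)/(z₂ − z₁) = (0.7063·-0.067 − (-1.175)·0.091)/1.881 = 0.032.
Then σ = (x₂ − x₁)/(z₂ − z₁) = (0.091 − -0.067)/1.881 = 0.084.
Precision τ = 1/σ² = 1/0.08398² = 142.

μ = 0.032, τ = 142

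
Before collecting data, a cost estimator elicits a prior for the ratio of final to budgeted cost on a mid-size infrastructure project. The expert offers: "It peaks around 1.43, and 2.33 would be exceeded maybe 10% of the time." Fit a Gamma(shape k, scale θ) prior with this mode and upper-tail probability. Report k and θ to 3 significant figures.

k ≈ 8.9, θ ≈ 0.181

Gamma(k,θ) with k>1 has mode (k−1)θ, so θ = 1.43/(k−1).
Need P(X < 2.33) = 0.9 with θ tied to k this way. Start at k = 2, θ = 1.43: P(X<2.33) ≈ 0.485.
Too low — raise k to concentrate. Iterating converges to k ≈ 8.9.
Then θ = 1.43/(8.9−1) ≈ 0.181.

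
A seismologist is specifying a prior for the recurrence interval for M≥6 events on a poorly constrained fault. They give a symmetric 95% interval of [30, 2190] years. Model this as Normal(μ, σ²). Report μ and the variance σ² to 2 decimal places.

A symmetric 95% interval runs μ ± z·σ with z = 1.96.
Half-width = 1080, so σ = 1080/1.96 = 551.031 and σ² = 303634.65.
μ is the interval midpoint, 1110.00.

μ = 1110.00, σ² = 303634.65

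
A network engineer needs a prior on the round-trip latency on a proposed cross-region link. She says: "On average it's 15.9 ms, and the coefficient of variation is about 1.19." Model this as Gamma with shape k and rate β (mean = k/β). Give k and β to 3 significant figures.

k ≈ 0.706, β ≈ 0.0444

For Gamma(k, rate β): mean = k/β, variance = k/β², so CV = 1/√k.
CV = 1.19, hence k = 1/CV² = 0.706.
Then β = k/mean = 0.706/15.9 = 0.0444.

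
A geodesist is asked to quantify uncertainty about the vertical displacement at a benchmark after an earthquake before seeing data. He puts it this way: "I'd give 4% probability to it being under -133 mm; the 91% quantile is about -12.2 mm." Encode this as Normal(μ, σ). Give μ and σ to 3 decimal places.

μ = -64.591, σ = 39.076

For Normal(μ,σ), the p-quantile is μ + z_p·σ. Here z_{0.04} = -1.751, z_{0.91} = 1.341.
So -133 = μ − 1.751σ and -12.2 = μ + 1.341σ.
Subtracting: σ = (-12.2 − -133)/(1.341 − (-1.751)) = 39.076.
Then μ = -133 − (-1.751)·39.076 = -64.591.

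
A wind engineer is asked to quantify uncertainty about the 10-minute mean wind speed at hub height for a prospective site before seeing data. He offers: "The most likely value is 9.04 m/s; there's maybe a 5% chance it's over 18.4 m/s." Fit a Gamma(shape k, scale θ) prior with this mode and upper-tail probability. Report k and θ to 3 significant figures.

k ≈ 6.48, θ ≈ 1.65

Gamma(k,θ) with k>1 has mode (k−1)θ, so θ = 9.04/(k−1).
Need P(X < 18.4) = 0.95 with θ tied to k this way. Start at k = 2, θ = 9.04: P(X<18.4) ≈ 0.603.
Too low — raise k to concentrate. Iterating converges to k ≈ 6.48.
Then θ = 9.04/(6.48−1) ≈ 1.65.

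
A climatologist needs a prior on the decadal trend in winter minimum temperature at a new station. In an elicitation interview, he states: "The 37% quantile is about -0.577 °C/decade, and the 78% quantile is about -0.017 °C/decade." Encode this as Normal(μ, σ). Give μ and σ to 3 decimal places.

μ = -0.409, σ = 0.507

For Normal(μ,σ), the p-quantile is μ + z_p·σ. Here z_{0.37} = -0.3319, z_{0.78} = 0.7722.
So -0.577 = μ − 0.3319σ and -0.017 = μ + 0.7722σ.
Subtracting: σ = (-0.017 − -0.577)/(0.7722 − (-0.3319)) = 0.507.
Then μ = -0.577 − (-0.3319)·0.507 = -0.409.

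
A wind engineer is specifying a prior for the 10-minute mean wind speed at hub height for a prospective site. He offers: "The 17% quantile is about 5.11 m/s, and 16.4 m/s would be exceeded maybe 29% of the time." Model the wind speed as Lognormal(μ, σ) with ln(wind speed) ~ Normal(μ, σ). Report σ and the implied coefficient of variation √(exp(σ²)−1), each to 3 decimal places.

If T ~ Lognormal(μ,σ) then ln T ~ Normal(μ,σ), so the p-quantile of ln T is μ + z_p·σ.
ln(5.11) = 1.631 and ln(16.4) = 2.797; z_{0.17} = -0.9542, z_{0.71} = 0.5534.
σ = (2.797 − 1.631)/(0.5534 − (-0.9542)) = 0.773.
μ = 1.631 − (-0.9542)·0.773 = 2.369.
CV = √(exp(σ²)−1) = √(exp(0.5983)−1) = 0.905.

σ ≈ 0.773, CV ≈ 0.905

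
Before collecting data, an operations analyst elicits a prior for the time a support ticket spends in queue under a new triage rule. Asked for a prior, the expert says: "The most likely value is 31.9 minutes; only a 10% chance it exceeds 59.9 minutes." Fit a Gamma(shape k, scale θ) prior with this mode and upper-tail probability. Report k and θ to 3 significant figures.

k ≈ 5.81, θ ≈ 6.63

Gamma(k,θ) with k>1 has mode (k−1)θ, so θ = 31.9/(k−1).
Need P(X < 59.9) = 0.9 with θ tied to k this way. Start at k = 2, θ = 31.9: P(X<59.9) ≈ 0.560.
Too low — raise k to concentrate. Iterating converges to k ≈ 5.81.
Then θ = 31.9/(5.81−1) ≈ 6.63.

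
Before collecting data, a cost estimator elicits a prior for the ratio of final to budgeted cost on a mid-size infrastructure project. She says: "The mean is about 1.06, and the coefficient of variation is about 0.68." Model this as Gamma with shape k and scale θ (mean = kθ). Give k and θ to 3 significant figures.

k ≈ 2.16, θ ≈ 0.49

For Gamma(k, scale θ): mean = kθ, variance = kθ², so CV = 1/√k.
CV = 0.68, hence k = 1/CV² = 2.16.
Then θ = mean/k = 1.06/2.16 = 0.49.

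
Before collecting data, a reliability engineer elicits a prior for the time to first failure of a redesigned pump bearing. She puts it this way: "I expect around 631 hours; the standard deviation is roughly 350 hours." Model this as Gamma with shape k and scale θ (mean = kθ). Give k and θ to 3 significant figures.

For Gamma(k, scale θ): mean = kθ, variance = kθ², so CV = 1/√k.
CV = SD/mean = 350/631 = 0.5547, hence k = 1/CV² = 3.25.
Then θ = mean/k = 631/3.25 = 194.

k ≈ 3.25, θ ≈ 194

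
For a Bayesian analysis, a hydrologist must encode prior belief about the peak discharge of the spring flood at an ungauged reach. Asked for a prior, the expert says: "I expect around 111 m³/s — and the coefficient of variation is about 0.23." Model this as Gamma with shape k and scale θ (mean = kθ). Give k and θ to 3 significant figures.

k ≈ 18.9, θ ≈ 5.87

For Gamma(k, scale θ): mean = kθ, variance = kθ², so CV = 1/√k.
CV = 0.23, hence k = 1/CV² = 18.9.
Then θ = mean/k = 111/18.9 = 5.87.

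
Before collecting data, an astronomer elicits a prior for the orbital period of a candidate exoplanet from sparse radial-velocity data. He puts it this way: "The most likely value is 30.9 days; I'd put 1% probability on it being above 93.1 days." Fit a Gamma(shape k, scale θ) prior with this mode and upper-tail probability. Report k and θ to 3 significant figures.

k ≈ 4.7, θ ≈ 8.36

Gamma(k,θ) with k>1 has mode (k−1)θ, so θ = 30.9/(k−1).
Need P(X < 93.1) = 0.99 with θ tied to k this way. Start at k = 2, θ = 30.9: P(X<93.1) ≈ 0.803.
Too low — raise k to concentrate. Iterating converges to k ≈ 4.7.
Then θ = 30.9/(4.7−1) ≈ 8.36.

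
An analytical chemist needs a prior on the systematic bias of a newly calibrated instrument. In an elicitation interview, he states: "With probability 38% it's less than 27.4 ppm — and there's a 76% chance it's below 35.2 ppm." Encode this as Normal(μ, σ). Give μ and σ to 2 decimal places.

μ = 29.76, σ = 7.71

For Normal(μ,σ), the p-quantile is μ + z_p·σ. Here z_{0.38} = -0.3055, z_{0.76} = 0.7063.
So 27.4 = μ − 0.3055σ and 35.2 = μ + 0.7063σ.
Subtracting: σ = (35.2 − 27.4)/(0.7063 − (-0.3055)) = 7.71.
Then μ = 27.4 − (-0.3055)·7.71 = 29.76.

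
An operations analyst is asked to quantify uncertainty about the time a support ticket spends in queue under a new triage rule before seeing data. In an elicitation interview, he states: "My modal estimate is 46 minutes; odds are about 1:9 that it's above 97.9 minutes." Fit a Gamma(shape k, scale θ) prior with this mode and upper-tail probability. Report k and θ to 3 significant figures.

k ≈ 4.37, θ ≈ 13.7

Gamma(k,θ) with k>1 has mode (k−1)θ, so θ = 46/(k−1).
Need P(X < 97.9) = 0.9 with θ tied to k this way. Start at k = 2, θ = 46: P(X<97.9) ≈ 0.628.
Too low — raise k to concentrate. Iterating converges to k ≈ 4.37.
Then θ = 46/(4.37−1) ≈ 13.7.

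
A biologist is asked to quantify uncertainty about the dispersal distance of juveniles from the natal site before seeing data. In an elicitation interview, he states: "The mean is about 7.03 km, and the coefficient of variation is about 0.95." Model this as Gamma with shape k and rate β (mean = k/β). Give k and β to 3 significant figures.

k ≈ 1.11, β ≈ 0.158

For Gamma(k, rate β): mean = k/β, variance = k/β², so CV = 1/√k.
CV = 0.95, hence k = 1/CV² = 1.11.
Then β = k/mean = 1.11/7.03 = 0.158.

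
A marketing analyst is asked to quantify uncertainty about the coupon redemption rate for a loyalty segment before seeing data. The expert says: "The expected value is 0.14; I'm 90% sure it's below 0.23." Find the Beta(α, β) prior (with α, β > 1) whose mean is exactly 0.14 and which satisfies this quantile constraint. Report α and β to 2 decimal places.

With mean 0.14 fixed, write α = 0.14s, β = 0.86s where s = α+β.
Need P(θ < 0.23) = 0.9 under Beta(0.14s, 0.86s). Normal approximation: (q−m)/√(m(1−m)/s) ≈ z_{0.9} = 1.28, so s ≈ 0.14·0.86·(1.28)²/(0.23−0.14)² = 24.4.
At s = 24.4: P(θ<0.23) ≈ 0.893. Adjusting to match 0.9 gives s ≈ 26.41.
So α = 0.14·26.41 ≈ 3.70, β = 0.86·26.41 ≈ 22.71.

α ≈ 3.70, β ≈ 22.71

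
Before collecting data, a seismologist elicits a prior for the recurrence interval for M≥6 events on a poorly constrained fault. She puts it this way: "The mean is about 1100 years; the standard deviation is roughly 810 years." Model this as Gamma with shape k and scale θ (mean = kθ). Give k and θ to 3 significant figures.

k ≈ 1.84, θ ≈ 596

For Gamma(k, scale θ): mean = kθ, variance = kθ², so CV = 1/√k.
CV = SD/mean = 810/1100 = 0.7364, hence k = 1/CV² = 1.84.
Then θ = mean/k = 1100/1.84 = 596.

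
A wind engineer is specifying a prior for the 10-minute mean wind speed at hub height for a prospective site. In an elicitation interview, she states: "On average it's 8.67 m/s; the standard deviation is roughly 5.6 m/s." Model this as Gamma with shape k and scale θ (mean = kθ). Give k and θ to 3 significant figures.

For Gamma(k, scale θ): mean = kθ, variance = kθ², so CV = 1/√k.
CV = SD/mean = 5.6/8.67 = 0.6459, hence k = 1/CV² = 2.4.
Then θ = mean/k = 8.67/2.4 = 3.62.

k ≈ 2.4, θ ≈ 3.62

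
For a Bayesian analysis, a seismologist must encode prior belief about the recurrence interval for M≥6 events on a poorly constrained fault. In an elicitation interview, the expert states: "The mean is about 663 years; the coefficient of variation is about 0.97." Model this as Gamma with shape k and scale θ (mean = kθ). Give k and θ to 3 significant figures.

k ≈ 1.06, θ ≈ 624

For Gamma(k, scale θ): mean = kθ, variance = kθ², so CV = 1/√k.
CV = 0.97, hence k = 1/CV² = 1.06.
Then θ = mean/k = 663/1.06 = 624.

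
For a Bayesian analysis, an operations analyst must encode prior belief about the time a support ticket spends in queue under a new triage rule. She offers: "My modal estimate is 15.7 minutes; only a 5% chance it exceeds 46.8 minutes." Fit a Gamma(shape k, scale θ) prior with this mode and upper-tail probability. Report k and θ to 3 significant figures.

Gamma(k,θ) with k>1 has mode (k−1)θ, so θ = 15.7/(k−1).
Need P(X < 46.8) = 0.95 with θ tied to k this way. Start at k = 2, θ = 15.7: P(X<46.8) ≈ 0.798.
Too low — raise k to concentrate. Iterating converges to k ≈ 3.22.
Then θ = 15.7/(3.22−1) ≈ 7.06.

k ≈ 3.22, θ ≈ 7.06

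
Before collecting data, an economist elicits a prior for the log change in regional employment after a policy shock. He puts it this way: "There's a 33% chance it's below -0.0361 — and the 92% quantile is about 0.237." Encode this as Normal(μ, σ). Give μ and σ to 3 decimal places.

The p-quantile of Normal(μ,σ) is μ + z_p·σ, with z_{0.33} = -0.4399 and z_{0.92} = 1.405.
Eliminate σ: μ = (z₂·x₁ − z₁·x₂)/(z₂ − z₁) = (1.405·-0.0361 − (-0.4399)·0.237)/1.845 = 0.029.
Then σ = (x₂ − x₁)/(z₂ − z₁) = (0.237 − -0.0361)/1.845 = 0.148.

μ = 0.029, σ = 0.148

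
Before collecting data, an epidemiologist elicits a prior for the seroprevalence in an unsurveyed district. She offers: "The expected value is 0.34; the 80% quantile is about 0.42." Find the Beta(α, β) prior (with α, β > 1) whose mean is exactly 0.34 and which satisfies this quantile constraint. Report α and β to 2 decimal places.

With mean 0.34 fixed, write α = 0.34s, β = 0.66s where s = α+β.
Need P(θ < 0.42) = 0.8 under Beta(0.34s, 0.66s). Normal approximation: (q−m)/√(m(1−m)/s) ≈ z_{0.8} = 0.842, so s ≈ 0.34·0.66·(0.842)²/(0.42−0.34)² = 24.8.
At s = 24.8: P(θ<0.42) ≈ 0.803. Adjusting to match 0.8 gives s ≈ 24.07.
So α = 0.34·24.07 ≈ 8.18, β = 0.66·24.07 ≈ 15.89.

α ≈ 8.18, β ≈ 15.89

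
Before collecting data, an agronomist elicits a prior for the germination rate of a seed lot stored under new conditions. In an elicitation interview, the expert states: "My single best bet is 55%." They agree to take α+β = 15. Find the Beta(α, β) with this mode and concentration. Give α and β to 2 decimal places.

For α,β > 1 the Beta mode is (α−1)/(α+β−2). With α+β = 15, the mode is (α−1)/13.
Set (α−1)/13 = 0.55 → α = 1 + 0.55·13 = 8.15.
β = 15 − α = 6.85.

α = 8.15, β = 6.85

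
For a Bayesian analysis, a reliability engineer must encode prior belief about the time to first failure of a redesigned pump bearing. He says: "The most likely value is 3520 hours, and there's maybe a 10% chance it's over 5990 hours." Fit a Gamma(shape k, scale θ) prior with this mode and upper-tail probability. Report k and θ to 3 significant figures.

k ≈ 7.7, θ ≈ 525

Gamma(k,θ) with k>1 has mode (k−1)θ, so θ = 3520/(k−1).
Need P(X < 5990) = 0.9 with θ tied to k this way. Start at k = 2, θ = 3520: P(X<5990) ≈ 0.507.
Too low — raise k to concentrate. Iterating converges to k ≈ 7.7.
Then θ = 3520/(7.7−1) ≈ 525.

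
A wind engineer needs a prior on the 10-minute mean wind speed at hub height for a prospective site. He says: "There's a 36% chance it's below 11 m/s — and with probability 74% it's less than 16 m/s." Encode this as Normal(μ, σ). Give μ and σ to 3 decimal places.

The p-quantile of Normal(μ,σ) is μ + z_p·σ, with z_{0.36} = -0.3585 and z_{0.74} = 0.6433.
Eliminate σ: μ = (z₂·x₁ − z₁·x₂)/(z₂ − z₁) = (0.6433·11 − (-0.3585)·16)/1.002 = 12.789.
Then σ = (x₂ − x₁)/(z₂ − z₁) = (16 − 11)/1.002 = 4.991.

μ = 12.789, σ = 4.991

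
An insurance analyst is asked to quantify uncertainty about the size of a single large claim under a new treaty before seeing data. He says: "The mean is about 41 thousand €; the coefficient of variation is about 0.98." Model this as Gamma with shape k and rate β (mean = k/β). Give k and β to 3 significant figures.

k ≈ 1.04, β ≈ 0.0254

For Gamma(k, rate β): mean = k/β, variance = k/β², so CV = 1/√k.
CV = 0.98, hence k = 1/CV² = 1.04.
Then β = k/mean = 1.04/41 = 0.0254.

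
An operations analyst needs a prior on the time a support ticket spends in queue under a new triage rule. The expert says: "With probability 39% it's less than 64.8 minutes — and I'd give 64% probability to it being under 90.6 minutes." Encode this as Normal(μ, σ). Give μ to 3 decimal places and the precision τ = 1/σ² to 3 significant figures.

μ = 76.099, τ = 0.000611

For Normal(μ,σ), the p-quantile is μ + z_p·σ. Here z_{0.39} = -0.2793, z_{0.64} = 0.3585.
So 64.8 = μ − 0.2793σ and 90.6 = μ + 0.3585σ.
Subtracting: σ = (90.6 − 64.8)/(0.3585 − (-0.2793)) = 40.453.
Then μ = 64.8 − (-0.2793)·40.453 = 76.099.
Precision τ = 1/σ² = 1/40.45² = 0.000611.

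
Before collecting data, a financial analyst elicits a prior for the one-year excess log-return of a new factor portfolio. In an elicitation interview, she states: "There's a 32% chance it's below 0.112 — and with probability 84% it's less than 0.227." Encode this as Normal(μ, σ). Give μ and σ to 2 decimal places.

μ = 0.15, σ = 0.08

The p-quantile of Normal(μ,σ) is μ + z_p·σ, with z_{0.32} = -0.4677 and z_{0.84} = 0.9945.
Eliminate σ: μ = (z₂·x₁ − z₁·x₂)/(z₂ − z₁) = (0.9945·0.112 − (-0.4677)·0.227)/1.462 = 0.15.
Then σ = (x₂ − x₁)/(z₂ − z₁) = (0.227 − 0.112)/1.462 = 0.08.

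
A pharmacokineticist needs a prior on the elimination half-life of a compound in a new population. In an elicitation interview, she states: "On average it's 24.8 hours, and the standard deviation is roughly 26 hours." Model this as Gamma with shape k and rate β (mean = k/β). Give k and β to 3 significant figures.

For Gamma(k, rate β): mean = k/β, variance = k/β², so CV = 1/√k.
CV = SD/mean = 26/24.8 = 1.048, hence k = 1/CV² = 0.91.
Then β = k/mean = 0.91/24.8 = 0.0367.

k ≈ 0.91, β ≈ 0.0367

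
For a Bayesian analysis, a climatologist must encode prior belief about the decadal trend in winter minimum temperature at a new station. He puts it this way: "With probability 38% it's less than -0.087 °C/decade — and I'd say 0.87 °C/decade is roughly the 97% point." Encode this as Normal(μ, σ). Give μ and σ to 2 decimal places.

For Normal(μ,σ), the p-quantile is μ + z_p·σ. Here z_{0.38} = -0.3055, z_{0.97} = 1.881.
So -0.087 = μ − 0.3055σ and 0.87 = μ + 1.881σ.
Subtracting: σ = (0.87 − -0.087)/(1.881 − (-0.3055)) = 0.44.
Then μ = -0.087 − (-0.3055)·0.44 = 0.05.

μ = 0.05, σ = 0.44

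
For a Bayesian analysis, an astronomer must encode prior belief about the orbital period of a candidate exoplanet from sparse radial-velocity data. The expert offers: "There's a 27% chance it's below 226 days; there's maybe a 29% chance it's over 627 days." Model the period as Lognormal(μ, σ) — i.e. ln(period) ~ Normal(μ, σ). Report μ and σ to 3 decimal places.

If T ~ Lognormal(μ,σ) then ln T ~ Normal(μ,σ), so the p-quantile of ln T is μ + z_p·σ.
ln(226) = 5.421 and ln(627) = 6.441; z_{0.27} = -0.6128, z_{0.71} = 0.5534.
σ = (6.441 − 5.421)/(0.5534 − (-0.6128)) = 0.875.
μ = 5.421 − (-0.6128)·0.875 = 5.957.

μ ≈ 5.957, σ ≈ 0.875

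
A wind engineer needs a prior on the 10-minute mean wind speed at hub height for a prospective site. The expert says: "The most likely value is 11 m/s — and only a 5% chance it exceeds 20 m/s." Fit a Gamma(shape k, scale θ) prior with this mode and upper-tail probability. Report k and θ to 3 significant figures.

k ≈ 8.79, θ ≈ 1.41

Gamma(k,θ) with k>1 has mode (k−1)θ, so θ = 11/(k−1).
Need P(X < 20) = 0.95 with θ tied to k this way. Start at k = 2, θ = 11: P(X<20) ≈ 0.543.
Too low — raise k to concentrate. Iterating converges to k ≈ 8.79.
Then θ = 11/(8.79−1) ≈ 1.41.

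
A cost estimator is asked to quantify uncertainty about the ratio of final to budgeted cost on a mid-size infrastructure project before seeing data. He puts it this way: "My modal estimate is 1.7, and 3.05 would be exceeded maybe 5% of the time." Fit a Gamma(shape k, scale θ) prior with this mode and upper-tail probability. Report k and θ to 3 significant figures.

k ≈ 9.16, θ ≈ 0.208

Gamma(k,θ) with k>1 has mode (k−1)θ, so θ = 1.7/(k−1).
Need P(X < 3.05) = 0.95 with θ tied to k this way. Start at k = 2, θ = 1.7: P(X<3.05) ≈ 0.535.
Too low — raise k to concentrate. Iterating converges to k ≈ 9.16.
Then θ = 1.7/(9.16−1) ≈ 0.208.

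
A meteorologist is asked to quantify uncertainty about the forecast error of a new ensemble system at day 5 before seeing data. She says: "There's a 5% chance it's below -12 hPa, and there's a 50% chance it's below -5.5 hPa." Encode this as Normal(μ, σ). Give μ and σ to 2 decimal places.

μ = -5.50, σ = 3.95

The p-quantile of Normal(μ,σ) is μ + z_p·σ, with z_{0.05} = -1.645 and z_{0.5} = 0.
Eliminate σ: μ = (z₂·x₁ − z₁·x₂)/(z₂ − z₁) = (0·-12 − (-1.645)·-5.5)/1.645 = -5.50.
Then σ = (x₂ − x₁)/(z₂ − z₁) = (-5.5 − -12)/1.645 = 3.95.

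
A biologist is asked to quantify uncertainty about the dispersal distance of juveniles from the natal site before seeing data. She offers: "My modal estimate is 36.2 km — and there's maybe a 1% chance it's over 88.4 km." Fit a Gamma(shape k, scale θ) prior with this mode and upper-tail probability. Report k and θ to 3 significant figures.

Gamma(k,θ) with k>1 has mode (k−1)θ, so θ = 36.2/(k−1).
Need P(X < 88.4) = 0.99 with θ tied to k this way. Start at k = 2, θ = 36.2: P(X<88.4) ≈ 0.701.
Too low — raise k to concentrate. Iterating converges to k ≈ 6.92.
Then θ = 36.2/(6.92−1) ≈ 6.12.

k ≈ 6.92, θ ≈ 6.12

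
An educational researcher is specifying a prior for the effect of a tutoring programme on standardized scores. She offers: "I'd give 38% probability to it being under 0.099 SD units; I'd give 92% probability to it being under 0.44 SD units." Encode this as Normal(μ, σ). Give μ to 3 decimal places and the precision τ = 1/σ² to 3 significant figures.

For Normal(μ,σ), the p-quantile is μ + z_p·σ. Here z_{0.38} = -0.3055, z_{0.92} = 1.405.
So 0.099 = μ − 0.3055σ and 0.44 = μ + 1.405σ.
Subtracting: σ = (0.44 − 0.099)/(1.405 − (-0.3055)) = 0.199.
Then μ = 0.099 − (-0.3055)·0.199 = 0.160.
Precision τ = 1/σ² = 1/0.1994² = 25.2.

μ = 0.160, τ = 25.2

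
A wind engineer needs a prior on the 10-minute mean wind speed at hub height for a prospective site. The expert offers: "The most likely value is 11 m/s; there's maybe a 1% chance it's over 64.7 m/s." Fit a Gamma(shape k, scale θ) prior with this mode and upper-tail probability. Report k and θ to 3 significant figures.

Gamma(k,θ) with k>1 has mode (k−1)θ, so θ = 11/(k−1).
Need P(X < 64.7) = 0.99 with θ tied to k this way. Start at k = 2, θ = 11: P(X<64.7) ≈ 0.981.
Too low — raise k to concentrate. Iterating converges to k ≈ 2.19.
Then θ = 11/(2.19−1) ≈ 9.27.

k ≈ 2.19, θ ≈ 9.27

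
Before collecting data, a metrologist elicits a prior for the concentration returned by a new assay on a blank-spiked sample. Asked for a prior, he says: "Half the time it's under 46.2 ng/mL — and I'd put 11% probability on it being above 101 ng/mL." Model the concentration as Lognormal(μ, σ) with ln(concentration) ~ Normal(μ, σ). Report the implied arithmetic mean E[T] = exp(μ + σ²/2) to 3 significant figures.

E[T] ≈ 56.6 ng/mL

If T ~ Lognormal(μ,σ) then ln T ~ Normal(μ,σ), so the p-quantile of ln T is μ + z_p·σ.
ln(46.2) = 3.833 and ln(101) = 4.615; z_{0.5} = 0, z_{0.89} = 1.227.
σ = (4.615 − 3.833)/(1.227 − (0)) = 0.638.
μ = 3.833 − (0)·0.638 = 3.833.
E[T] = exp(μ + σ²/2) = exp(3.833 + 0.2033) = 56.6 ng/mL.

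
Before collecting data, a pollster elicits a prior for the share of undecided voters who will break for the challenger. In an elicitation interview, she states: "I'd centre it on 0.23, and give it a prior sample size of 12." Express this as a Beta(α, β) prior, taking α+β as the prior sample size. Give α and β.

α = 2.76, β = 9.24

Under the effective-sample-size interpretation, Beta(α, β) has prior mean α/(α+β) and prior sample size α+β.
So α+β = 12 and α/(α+β) = 0.23, giving α = 0.23·12 = 2.76 and β = 12 − 2.76 = 9.24.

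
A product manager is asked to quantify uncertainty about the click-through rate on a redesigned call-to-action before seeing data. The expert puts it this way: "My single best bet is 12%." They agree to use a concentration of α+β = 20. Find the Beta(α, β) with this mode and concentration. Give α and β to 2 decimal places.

α = 3.16, β = 16.84

For α,β > 1 the Beta mode is (α−1)/(α+β−2). With α+β = 20, the mode is (α−1)/18.
Set (α−1)/18 = 0.12 → α = 1 + 0.12·18 = 3.16.
β = 20 − α = 16.84.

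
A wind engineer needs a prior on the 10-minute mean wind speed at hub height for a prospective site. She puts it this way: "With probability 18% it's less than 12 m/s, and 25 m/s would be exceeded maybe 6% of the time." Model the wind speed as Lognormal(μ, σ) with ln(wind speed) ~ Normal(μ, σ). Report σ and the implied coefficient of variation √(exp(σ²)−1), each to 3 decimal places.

If T ~ Lognormal(μ,σ) then ln T ~ Normal(μ,σ), so the p-quantile of ln T is μ + z_p·σ.
ln(12) = 2.485 and ln(25) = 3.219; z_{0.18} = -0.9154, z_{0.94} = 1.555.
σ = (3.219 − 2.485)/(1.555 − (-0.9154)) = 0.297.
μ = 2.485 − (-0.9154)·0.297 = 2.757.
CV = √(exp(σ²)−1) = √(exp(0.0883)−1) = 0.304.

σ ≈ 0.297, CV ≈ 0.304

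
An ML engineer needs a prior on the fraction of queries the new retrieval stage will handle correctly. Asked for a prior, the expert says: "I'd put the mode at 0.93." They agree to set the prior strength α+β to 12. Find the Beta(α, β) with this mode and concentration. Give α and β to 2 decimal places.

For α,β > 1 the Beta mode is (α−1)/(α+β−2). With α+β = 12, the mode is (α−1)/10.
Set (α−1)/10 = 0.93 → α = 1 + 0.93·10 = 10.30.
β = 12 − α = 1.70.

α = 10.30, β = 1.70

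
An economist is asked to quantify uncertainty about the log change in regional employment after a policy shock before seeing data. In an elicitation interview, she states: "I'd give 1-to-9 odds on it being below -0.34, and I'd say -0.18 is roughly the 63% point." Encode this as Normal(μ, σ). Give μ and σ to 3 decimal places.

μ = -0.213, σ = 0.099

The p-quantile of Normal(μ,σ) is μ + z_p·σ, with z_{0.1} = -1.282 and z_{0.63} = 0.3319.
Eliminate σ: μ = (z₂·x₁ − z₁·x₂)/(z₂ − z₁) = (0.3319·-0.34 − (-1.282)·-0.18)/1.613 = -0.213.
Then σ = (x₂ − x₁)/(z₂ − z₁) = (-0.18 − -0.34)/1.613 = 0.099.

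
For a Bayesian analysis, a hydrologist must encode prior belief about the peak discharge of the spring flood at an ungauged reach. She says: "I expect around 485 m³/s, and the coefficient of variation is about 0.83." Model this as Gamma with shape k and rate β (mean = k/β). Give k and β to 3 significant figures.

k ≈ 1.45, β ≈ 0.00299

For Gamma(k, rate β): mean = k/β, variance = k/β², so CV = 1/√k.
CV = 0.83, hence k = 1/CV² = 1.45.
Then β = k/mean = 1.45/485 = 0.00299.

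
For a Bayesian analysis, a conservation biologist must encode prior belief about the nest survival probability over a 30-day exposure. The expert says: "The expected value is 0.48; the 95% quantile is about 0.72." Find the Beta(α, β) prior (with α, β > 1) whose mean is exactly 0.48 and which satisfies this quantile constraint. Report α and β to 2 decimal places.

α ≈ 5.28, β ≈ 5.72

With mean 0.48 fixed, write α = 0.48s, β = 0.52s where s = α+β.
Need P(θ < 0.72) = 0.95 under Beta(0.48s, 0.52s). Normal approximation: (q−m)/√(m(1−m)/s) ≈ z_{0.95} = 1.64, so s ≈ 0.48·0.52·(1.64)²/(0.72−0.48)² = 11.7.
At s = 11.7: P(θ<0.72) ≈ 0.955. Adjusting to match 0.95 gives s ≈ 11.00.
So α = 0.48·11.00 ≈ 5.28, β = 0.52·11.00 ≈ 5.72.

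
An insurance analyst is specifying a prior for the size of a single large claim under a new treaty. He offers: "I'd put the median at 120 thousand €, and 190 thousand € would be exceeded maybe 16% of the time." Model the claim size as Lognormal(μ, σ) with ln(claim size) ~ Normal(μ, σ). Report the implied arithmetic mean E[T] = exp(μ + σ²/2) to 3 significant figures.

If T ~ Lognormal(μ,σ) then ln T ~ Normal(μ,σ), so the p-quantile of ln T is μ + z_p·σ.
ln(120) = 4.787 and ln(190) = 5.247; z_{0.5} = 0, z_{0.84} = 0.9945.
σ = (5.247 − 4.787)/(0.9945 − (0)) = 0.462.
μ = 4.787 − (0)·0.462 = 4.787.
E[T] = exp(μ + σ²/2) = exp(4.787 + 0.1068) = 134 thousand €.

E[T] ≈ 134 thousand €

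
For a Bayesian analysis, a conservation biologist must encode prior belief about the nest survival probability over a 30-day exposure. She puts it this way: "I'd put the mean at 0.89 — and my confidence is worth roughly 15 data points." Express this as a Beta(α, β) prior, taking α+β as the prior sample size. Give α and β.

Under the effective-sample-size interpretation, Beta(α, β) has prior mean α/(α+β) and prior sample size α+β.
So α+β = 15 and α/(α+β) = 0.89, giving α = 0.89·15 = 13.35 and β = 15 − 13.35 = 1.65.

α = 13.35, β = 1.65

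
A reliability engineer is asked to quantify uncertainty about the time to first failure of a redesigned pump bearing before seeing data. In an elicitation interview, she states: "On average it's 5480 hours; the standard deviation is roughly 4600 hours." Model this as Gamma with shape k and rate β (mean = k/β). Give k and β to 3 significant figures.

k ≈ 1.42, β ≈ 0.000259

For Gamma(k, rate β): mean = k/β, variance = k/β², so CV = 1/√k.
CV = SD/mean = 4600/5480 = 0.8394, hence k = 1/CV² = 1.42.
Then β = k/mean = 1.42/5480 = 0.000259.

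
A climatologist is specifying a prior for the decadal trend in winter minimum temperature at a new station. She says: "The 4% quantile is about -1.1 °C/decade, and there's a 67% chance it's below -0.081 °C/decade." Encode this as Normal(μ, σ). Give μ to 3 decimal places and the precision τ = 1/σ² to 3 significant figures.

For Normal(μ,σ), the p-quantile is μ + z_p·σ. Here z_{0.04} = -1.751, z_{0.67} = 0.4399.
So -1.1 = μ − 1.751σ and -0.081 = μ + 0.4399σ.
Subtracting: σ = (-0.081 − -1.1)/(0.4399 − (-1.751)) = 0.465.
Then μ = -1.1 − (-1.751)·0.465 = -0.286.
Precision τ = 1/σ² = 1/0.4652² = 4.62.

μ = -0.286, τ = 4.62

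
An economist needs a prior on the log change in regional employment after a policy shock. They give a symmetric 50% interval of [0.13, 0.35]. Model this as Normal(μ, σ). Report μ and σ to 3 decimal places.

A symmetric 50% interval runs μ ± z·σ with z = 0.6745.
Half-width = 0.11, so σ = 0.11/0.6745 = 0.163.
μ is the interval midpoint, 0.240.

μ = 0.240, σ = 0.163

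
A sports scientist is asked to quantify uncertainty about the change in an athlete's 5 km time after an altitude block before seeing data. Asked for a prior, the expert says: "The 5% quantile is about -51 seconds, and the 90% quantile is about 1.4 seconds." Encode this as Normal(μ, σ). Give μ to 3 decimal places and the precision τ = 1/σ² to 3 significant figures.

The p-quantile of Normal(μ,σ) is μ + z_p·σ, with z_{0.05} = -1.645 and z_{0.9} = 1.282.
Eliminate σ: μ = (z₂·x₁ − z₁·x₂)/(z₂ − z₁) = (1.282·-51 − (-1.645)·1.4)/2.926 = -21.547.
Then σ = (x₂ − x₁)/(z₂ − z₁) = (1.4 − -51)/2.926 = 17.906.
Precision τ = 1/σ² = 1/17.91² = 0.00312.

μ = -21.547, τ = 0.00312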